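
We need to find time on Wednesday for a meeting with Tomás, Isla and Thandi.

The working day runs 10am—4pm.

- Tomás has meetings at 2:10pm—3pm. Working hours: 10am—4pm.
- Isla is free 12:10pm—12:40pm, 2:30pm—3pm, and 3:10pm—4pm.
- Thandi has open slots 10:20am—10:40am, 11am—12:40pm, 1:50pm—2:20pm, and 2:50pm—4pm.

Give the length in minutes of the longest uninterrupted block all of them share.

Tomás free within 10:00–16:00: 10:00–14:10, 15:00–16:00.
Tomás ∩ Isla: 12:10–12:40, 15:10–16:00.
Tomás ∩ Isla ∩ Thandi: 12:10–12:40, 15:10–16:00.
Common window lengths: 30, 50 min; longest is 50.

50 minutes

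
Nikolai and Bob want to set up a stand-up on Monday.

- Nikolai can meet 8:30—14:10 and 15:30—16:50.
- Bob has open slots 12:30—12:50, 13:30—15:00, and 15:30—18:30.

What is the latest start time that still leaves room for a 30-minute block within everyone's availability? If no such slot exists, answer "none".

Nikolai ∩ Bob: 12:30–12:50, 13:30–14:10, 15:30–16:50.
Windows ≥ 30 min: 13:30–14:10, 15:30–16:50.
Latest start in the last window 15:30–16:50 is 16:50 − 30 min = 16:20.

16:20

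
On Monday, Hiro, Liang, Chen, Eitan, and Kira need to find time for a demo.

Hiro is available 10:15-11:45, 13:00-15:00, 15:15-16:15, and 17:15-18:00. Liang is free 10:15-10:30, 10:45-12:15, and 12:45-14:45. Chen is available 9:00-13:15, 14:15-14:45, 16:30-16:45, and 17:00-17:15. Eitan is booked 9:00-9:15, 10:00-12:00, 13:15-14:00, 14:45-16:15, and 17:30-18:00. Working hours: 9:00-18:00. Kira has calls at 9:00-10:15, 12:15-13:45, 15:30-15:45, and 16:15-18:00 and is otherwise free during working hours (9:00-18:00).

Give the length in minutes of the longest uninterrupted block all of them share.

Eitan free within 09:00–18:00: 09:15–10:00, 12:00–13:15, 14:00–14:45, 16:15–17:30.
Kira free within 09:00–18:00: 10:15–12:15, 13:45–15:30, 15:45–16:15.
Hiro ∩ Liang: 10:15–10:30, 10:45–11:45, 13:00–14:45.
Hiro ∩ Liang ∩ Chen: 10:15–10:30, 10:45–11:45, 13:00–13:15, 14:15–14:45.
Hiro ∩ Liang ∩ Chen ∩ Eitan: 13:00–13:15, 14:15–14:45.
Hiro ∩ Liang ∩ Chen ∩ Eitan ∩ Kira: 14:15–14:45.
Single common window of 30 minutes.

30 minutes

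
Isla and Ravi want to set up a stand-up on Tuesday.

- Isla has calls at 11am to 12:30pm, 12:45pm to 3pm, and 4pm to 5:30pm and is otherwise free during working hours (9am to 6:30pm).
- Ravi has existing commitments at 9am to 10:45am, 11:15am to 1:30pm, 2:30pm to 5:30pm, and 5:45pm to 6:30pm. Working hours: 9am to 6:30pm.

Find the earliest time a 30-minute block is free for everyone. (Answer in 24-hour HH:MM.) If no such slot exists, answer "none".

Isla free within 09:00–18:30: 09:00–11:00, 12:30–12:45, 15:00–16:00, 17:30–18:30.
Ravi free within 09:00–18:30: 10:45–11:15, 13:30–14:30, 17:30–17:45.
Isla ∩ Ravi: 10:45–11:00, 17:30–17:45.
Windows ≥ 30 min: (none).

none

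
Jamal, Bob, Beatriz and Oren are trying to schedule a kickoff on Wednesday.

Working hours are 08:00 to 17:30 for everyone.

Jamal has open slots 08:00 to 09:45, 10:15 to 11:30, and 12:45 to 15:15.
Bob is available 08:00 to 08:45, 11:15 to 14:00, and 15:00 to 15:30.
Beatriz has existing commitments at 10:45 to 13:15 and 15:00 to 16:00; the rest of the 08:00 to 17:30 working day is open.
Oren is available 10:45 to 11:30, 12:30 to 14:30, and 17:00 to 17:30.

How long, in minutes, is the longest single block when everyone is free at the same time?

Beatriz free within 08:00–17:30: 08:00–10:45, 13:15–15:00, 16:00–17:30.
Jamal ∩ Bob: 08:00–08:45, 11:15–11:30, 12:45–14:00, 15:00–15:15.
Jamal ∩ Bob ∩ Beatriz: 08:00–08:45, 13:15–14:00.
Jamal ∩ Bob ∩ Beatriz ∩ Oren: 13:15–14:00.
Single common window of 45 minutes.

45 minutes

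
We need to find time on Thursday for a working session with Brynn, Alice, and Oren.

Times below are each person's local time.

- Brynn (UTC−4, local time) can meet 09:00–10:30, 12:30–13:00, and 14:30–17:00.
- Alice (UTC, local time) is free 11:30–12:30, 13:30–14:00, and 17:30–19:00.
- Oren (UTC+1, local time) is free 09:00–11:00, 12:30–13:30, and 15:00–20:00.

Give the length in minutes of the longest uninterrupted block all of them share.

Brynn → UTC: 13:00–14:30, 16:30–17:00, 18:30–21:00.
Alice → UTC: 11:30–12:30, 13:30–14:00, 17:30–19:00.
Oren → UTC: 08:00–10:00, 11:30–12:30, 14:00–19:00.
Brynn ∩ Alice: 13:30–14:00, 18:30–19:00.
Brynn ∩ Alice ∩ Oren: 18:30–19:00.
Single common window of 30 minutes.

30 minutes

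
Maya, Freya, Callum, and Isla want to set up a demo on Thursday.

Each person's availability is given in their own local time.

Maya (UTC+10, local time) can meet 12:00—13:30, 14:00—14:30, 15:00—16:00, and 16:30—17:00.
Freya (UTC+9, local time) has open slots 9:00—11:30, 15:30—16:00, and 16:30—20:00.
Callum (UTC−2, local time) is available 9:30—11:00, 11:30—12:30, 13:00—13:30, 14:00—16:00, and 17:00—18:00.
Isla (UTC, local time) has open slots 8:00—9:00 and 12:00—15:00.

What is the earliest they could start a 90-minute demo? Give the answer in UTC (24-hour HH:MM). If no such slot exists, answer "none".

none

Maya → UTC: 02:00–03:30, 04:00–04:30, 05:00–06:00, 06:30–07:00.
Freya → UTC: 00:00–02:30, 06:30–07:00, 07:30–11:00.
Callum → UTC: 11:30–13:00, 13:30–14:30, 15:00–15:30, 16:00–18:00, 19:00–20:00.
Isla → UTC: 08:00–09:00, 12:00–15:00.
Maya ∩ Freya: 02:00–02:30, 06:30–07:00.
Maya ∩ Freya ∩ Callum: (none).
Maya ∩ Freya ∩ Callum ∩ Isla: (none).
Windows ≥ 90 min: (none).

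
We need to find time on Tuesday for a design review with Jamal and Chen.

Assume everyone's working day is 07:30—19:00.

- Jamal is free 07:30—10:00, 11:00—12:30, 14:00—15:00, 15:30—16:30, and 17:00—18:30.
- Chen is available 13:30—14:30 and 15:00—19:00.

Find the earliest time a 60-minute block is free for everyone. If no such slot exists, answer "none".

15:30

Jamal ∩ Chen: 14:00–14:30, 15:30–16:30, 17:00–18:30.
Windows ≥ 60 min: 15:30–16:30, 17:00–18:30.
Earliest such window starts at 15:30.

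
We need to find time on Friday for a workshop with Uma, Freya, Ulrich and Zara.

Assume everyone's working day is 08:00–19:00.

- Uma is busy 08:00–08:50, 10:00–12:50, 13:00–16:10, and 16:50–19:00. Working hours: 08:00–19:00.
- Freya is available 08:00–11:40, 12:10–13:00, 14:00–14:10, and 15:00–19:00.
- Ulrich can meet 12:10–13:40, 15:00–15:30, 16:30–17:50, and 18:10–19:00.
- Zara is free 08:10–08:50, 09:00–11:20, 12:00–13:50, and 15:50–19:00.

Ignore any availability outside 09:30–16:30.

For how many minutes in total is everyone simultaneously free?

10 minutes

Uma free within 08:00–19:00: 08:50–10:00, 12:50–13:00, 16:10–16:50.
Uma ∩ Freya: 08:50–10:00, 12:50–13:00, 16:10–16:50.
Uma ∩ Freya ∩ Ulrich: 12:50–13:00, 16:30–16:50.
Uma ∩ Freya ∩ Ulrich ∩ Zara: 12:50–13:00, 16:30–16:50.
Restricted to 09:30–16:30: 12:50–13:00.
Total common minutes: 10.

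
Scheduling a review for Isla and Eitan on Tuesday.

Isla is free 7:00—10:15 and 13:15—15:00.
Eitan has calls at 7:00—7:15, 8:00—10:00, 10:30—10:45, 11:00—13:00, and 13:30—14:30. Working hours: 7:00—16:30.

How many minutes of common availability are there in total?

Eitan free within 07:00–16:30: 07:15–08:00, 10:00–10:30, 10:45–11:00, 13:00–13:30, 14:30–16:30.
Isla ∩ Eitan: 07:15–08:00, 10:00–10:15, 13:15–13:30, 14:30–15:00.
Total common minutes: 45 + 15 + 15 + 30 = 105.

105 minutes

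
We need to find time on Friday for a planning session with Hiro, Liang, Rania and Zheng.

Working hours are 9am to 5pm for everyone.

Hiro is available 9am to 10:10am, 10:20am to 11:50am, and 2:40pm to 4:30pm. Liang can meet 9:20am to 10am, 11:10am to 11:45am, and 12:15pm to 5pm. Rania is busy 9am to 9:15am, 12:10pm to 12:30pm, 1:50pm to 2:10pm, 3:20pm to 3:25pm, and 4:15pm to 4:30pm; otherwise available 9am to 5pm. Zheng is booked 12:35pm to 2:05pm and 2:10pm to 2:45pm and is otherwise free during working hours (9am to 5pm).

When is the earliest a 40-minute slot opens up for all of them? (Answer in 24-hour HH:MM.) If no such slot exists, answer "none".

09:20

Rania free within 09:00–17:00: 09:15–12:10, 12:30–13:50, 14:10–15:20, 15:25–16:15, 16:30–17:00.
Zheng free within 09:00–17:00: 09:00–12:35, 14:05–14:10, 14:45–17:00.
Hiro ∩ Liang: 09:20–10:00, 11:10–11:45, 14:40–16:30.
Hiro ∩ Liang ∩ Rania: 09:20–10:00, 11:10–11:45, 14:40–15:20, 15:25–16:15.
Hiro ∩ Liang ∩ Rania ∩ Zheng: 09:20–10:00, 11:10–11:45, 14:45–15:20, 15:25–16:15.
Windows ≥ 40 min: 09:20–10:00, 15:25–16:15.
Earliest such window starts at 09:20.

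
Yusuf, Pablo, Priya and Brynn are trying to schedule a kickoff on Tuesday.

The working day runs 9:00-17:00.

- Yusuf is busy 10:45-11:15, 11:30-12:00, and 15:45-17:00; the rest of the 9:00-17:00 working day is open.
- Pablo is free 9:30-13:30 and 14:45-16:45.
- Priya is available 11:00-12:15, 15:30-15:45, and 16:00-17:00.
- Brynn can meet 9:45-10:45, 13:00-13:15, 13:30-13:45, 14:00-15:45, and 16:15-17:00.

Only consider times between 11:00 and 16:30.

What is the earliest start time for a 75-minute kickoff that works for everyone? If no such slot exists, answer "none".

none

Yusuf free within 09:00–17:00: 09:00–10:45, 11:15–11:30, 12:00–15:45.
Yusuf ∩ Pablo: 09:30–10:45, 11:15–11:30, 12:00–13:30, 14:45–15:45.
Yusuf ∩ Pablo ∩ Priya: 11:15–11:30, 12:00–12:15, 15:30–15:45.
Yusuf ∩ Pablo ∩ Priya ∩ Brynn: 15:30–15:45.
Restricted to 11:00–16:30: 15:30–15:45.
Windows ≥ 75 min: (none).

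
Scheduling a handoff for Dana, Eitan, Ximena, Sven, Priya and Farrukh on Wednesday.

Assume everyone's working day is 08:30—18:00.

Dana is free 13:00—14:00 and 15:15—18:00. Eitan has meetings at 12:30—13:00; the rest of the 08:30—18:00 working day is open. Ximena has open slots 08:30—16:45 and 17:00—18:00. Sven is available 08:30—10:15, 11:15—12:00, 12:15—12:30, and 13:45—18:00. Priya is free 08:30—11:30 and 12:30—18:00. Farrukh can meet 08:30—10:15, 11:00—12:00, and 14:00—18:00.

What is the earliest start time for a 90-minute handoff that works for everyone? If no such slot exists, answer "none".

15:15

Eitan free within 08:30–18:00: 08:30–12:30, 13:00–18:00.
Dana ∩ Eitan: 13:00–14:00, 15:15–18:00.
Dana ∩ Eitan ∩ Ximena: 13:00–14:00, 15:15–16:45, 17:00–18:00.
Dana ∩ Eitan ∩ Ximena ∩ Sven: 13:45–14:00, 15:15–16:45, 17:00–18:00.
Dana ∩ Eitan ∩ Ximena ∩ Sven ∩ Priya: 13:45–14:00, 15:15–16:45, 17:00–18:00.
Dana ∩ Eitan ∩ Ximena ∩ Sven ∩ Priya ∩ Farrukh: 15:15–16:45, 17:00–18:00.
Windows ≥ 90 min: 15:15–16:45.
Earliest such window starts at 15:15.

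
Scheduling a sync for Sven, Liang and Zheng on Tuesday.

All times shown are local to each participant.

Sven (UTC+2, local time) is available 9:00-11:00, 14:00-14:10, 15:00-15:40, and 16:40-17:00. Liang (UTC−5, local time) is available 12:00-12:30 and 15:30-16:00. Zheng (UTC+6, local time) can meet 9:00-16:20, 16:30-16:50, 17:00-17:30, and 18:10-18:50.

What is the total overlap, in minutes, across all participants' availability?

Sven → UTC: 07:00–09:00, 12:00–12:10, 13:00–13:40, 14:40–15:00.
Liang → UTC: 17:00–17:30, 20:30–21:00.
Zheng → UTC: 03:00–10:20, 10:30–10:50, 11:00–11:30, 12:10–12:50.
Sven ∩ Liang: (none).
Sven ∩ Liang ∩ Zheng: (none).
Total common minutes: 0.

0 minutes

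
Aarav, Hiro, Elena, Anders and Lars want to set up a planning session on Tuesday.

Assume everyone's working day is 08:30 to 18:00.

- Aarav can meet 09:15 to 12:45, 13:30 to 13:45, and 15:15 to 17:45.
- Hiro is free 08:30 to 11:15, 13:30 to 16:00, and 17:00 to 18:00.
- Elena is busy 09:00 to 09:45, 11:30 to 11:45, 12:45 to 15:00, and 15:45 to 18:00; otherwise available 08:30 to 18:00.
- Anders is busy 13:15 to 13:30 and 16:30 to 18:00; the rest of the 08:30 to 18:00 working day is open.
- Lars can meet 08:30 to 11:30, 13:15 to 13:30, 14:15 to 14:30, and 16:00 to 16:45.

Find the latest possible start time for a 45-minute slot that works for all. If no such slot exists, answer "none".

Elena free within 08:30–18:00: 08:30–09:00, 09:45–11:30, 11:45–12:45, 15:00–15:45.
Anders free within 08:30–18:00: 08:30–13:15, 13:30–16:30.
Aarav ∩ Hiro: 09:15–11:15, 13:30–13:45, 15:15–16:00, 17:00–17:45.
Aarav ∩ Hiro ∩ Elena: 09:45–11:15, 15:15–15:45.
Aarav ∩ Hiro ∩ Elena ∩ Anders: 09:45–11:15, 15:15–15:45.
Aarav ∩ Hiro ∩ Elena ∩ Anders ∩ Lars: 09:45–11:15.
Windows ≥ 45 min: 09:45–11:15.
Latest start in the last window 09:45–11:15 is 11:15 − 45 min = 10:30.

10:30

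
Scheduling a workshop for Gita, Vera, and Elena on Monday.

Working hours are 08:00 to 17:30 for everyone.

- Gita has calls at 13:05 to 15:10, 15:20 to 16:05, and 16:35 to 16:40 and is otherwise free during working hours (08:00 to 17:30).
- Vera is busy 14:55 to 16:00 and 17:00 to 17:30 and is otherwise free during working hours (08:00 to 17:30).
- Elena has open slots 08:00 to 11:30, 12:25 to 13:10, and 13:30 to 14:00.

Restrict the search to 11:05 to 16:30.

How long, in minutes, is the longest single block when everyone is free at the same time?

40 minutes

Gita free within 08:00–17:30: 08:00–13:05, 15:10–15:20, 16:05–16:35, 16:40–17:30.
Vera free within 08:00–17:30: 08:00–14:55, 16:00–17:00.
Gita ∩ Vera: 08:00–13:05, 16:05–16:35, 16:40–17:00.
Gita ∩ Vera ∩ Elena: 08:00–11:30, 12:25–13:05.
Restricted to 11:05–16:30: 11:05–11:30, 12:25–13:05.
Common window lengths: 25, 40 min; longest is 40.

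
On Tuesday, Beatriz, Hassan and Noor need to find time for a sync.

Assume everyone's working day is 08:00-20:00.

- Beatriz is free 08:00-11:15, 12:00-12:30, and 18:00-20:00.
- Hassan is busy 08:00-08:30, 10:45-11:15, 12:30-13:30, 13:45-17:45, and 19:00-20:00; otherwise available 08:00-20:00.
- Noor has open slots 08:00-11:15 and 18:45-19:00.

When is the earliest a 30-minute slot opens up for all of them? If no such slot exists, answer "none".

Hassan free within 08:00–20:00: 08:30–10:45, 11:15–12:30, 13:30–13:45, 17:45–19:00.
Beatriz ∩ Hassan: 08:30–10:45, 12:00–12:30, 18:00–19:00.
Beatriz ∩ Hassan ∩ Noor: 08:30–10:45, 18:45–19:00.
Windows ≥ 30 min: 08:30–10:45.
Earliest such window starts at 08:30.

08:30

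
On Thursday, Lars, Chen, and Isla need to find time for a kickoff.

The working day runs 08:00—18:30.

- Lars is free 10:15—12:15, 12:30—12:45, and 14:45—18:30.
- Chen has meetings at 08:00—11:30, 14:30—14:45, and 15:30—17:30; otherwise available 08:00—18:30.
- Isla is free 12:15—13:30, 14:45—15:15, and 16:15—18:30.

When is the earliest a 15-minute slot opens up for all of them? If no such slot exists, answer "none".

12:30

Chen free within 08:00–18:30: 11:30–14:30, 14:45–15:30, 17:30–18:30.
Lars ∩ Chen: 11:30–12:15, 12:30–12:45, 14:45–15:30, 17:30–18:30.
Lars ∩ Chen ∩ Isla: 12:30–12:45, 14:45–15:15, 17:30–18:30.
Windows ≥ 15 min: 12:30–12:45, 14:45–15:15, 17:30–18:30.
Earliest such window starts at 12:30.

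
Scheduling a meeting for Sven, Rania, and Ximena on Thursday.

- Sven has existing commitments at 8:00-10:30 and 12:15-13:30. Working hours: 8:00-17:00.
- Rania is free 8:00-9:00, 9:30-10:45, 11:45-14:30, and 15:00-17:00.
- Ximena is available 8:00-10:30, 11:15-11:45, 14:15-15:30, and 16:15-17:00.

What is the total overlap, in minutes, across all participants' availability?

Sven free within 08:00–17:00: 10:30–12:15, 13:30–17:00.
Sven ∩ Rania: 10:30–10:45, 11:45–12:15, 13:30–14:30, 15:00–17:00.
Sven ∩ Rania ∩ Ximena: 14:15–14:30, 15:00–15:30, 16:15–17:00.
Total common minutes: 15 + 30 + 45 = 90.

90 minutes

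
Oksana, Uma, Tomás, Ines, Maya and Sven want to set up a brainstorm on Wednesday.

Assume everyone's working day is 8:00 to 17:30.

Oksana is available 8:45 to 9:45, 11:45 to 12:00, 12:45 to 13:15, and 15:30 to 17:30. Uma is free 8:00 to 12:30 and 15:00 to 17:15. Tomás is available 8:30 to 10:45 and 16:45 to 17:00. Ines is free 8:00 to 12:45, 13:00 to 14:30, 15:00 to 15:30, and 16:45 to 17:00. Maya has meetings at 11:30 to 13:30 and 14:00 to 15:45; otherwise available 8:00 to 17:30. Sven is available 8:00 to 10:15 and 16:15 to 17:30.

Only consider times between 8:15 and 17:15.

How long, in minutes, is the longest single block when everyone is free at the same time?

60 minutes

Maya free within 08:00–17:30: 08:00–11:30, 13:30–14:00, 15:45–17:30.
Oksana ∩ Uma: 08:45–09:45, 11:45–12:00, 15:30–17:15.
Oksana ∩ Uma ∩ Tomás: 08:45–09:45, 16:45–17:00.
Oksana ∩ Uma ∩ Tomás ∩ Ines: 08:45–09:45, 16:45–17:00.
Oksana ∩ Uma ∩ Tomás ∩ Ines ∩ Maya: 08:45–09:45, 16:45–17:00.
Oksana ∩ Uma ∩ Tomás ∩ Ines ∩ Maya ∩ Sven: 08:45–09:45, 16:45–17:00.
Restricted to 08:15–17:15: 08:45–09:45, 16:45–17:00.
Common window lengths: 60, 15 min; longest is 60.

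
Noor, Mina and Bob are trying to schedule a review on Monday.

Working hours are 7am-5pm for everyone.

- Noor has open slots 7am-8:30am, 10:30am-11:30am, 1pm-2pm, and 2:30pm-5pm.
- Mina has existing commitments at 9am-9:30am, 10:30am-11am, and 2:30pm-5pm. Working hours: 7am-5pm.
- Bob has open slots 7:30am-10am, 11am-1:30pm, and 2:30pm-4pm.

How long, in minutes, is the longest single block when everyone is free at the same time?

Mina free within 07:00–17:00: 07:00–09:00, 09:30–10:30, 11:00–14:30.
Noor ∩ Mina: 07:00–08:30, 11:00–11:30, 13:00–14:00.
Noor ∩ Mina ∩ Bob: 07:30–08:30, 11:00–11:30, 13:00–13:30.
Common window lengths: 60, 30, 30 min; longest is 60.

60 minutes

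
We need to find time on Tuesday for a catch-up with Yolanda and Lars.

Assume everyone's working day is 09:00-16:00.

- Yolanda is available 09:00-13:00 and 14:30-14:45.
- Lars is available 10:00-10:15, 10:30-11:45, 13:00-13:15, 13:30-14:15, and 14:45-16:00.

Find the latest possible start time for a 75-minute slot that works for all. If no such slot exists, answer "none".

Yolanda ∩ Lars: 10:00–10:15, 10:30–11:45.
Windows ≥ 75 min: 10:30–11:45.
Latest start in the last window 10:30–11:45 is 11:45 − 75 min = 10:30.

10:30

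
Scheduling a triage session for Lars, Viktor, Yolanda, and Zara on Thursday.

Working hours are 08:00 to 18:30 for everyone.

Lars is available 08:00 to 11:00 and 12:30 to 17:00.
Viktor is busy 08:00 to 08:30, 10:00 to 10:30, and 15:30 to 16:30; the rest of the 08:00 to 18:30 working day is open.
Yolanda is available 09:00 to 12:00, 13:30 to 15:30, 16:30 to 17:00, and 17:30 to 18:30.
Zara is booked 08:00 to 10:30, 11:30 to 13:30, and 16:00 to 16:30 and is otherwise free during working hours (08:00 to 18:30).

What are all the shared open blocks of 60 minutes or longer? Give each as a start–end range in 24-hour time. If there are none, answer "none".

Viktor free within 08:00–18:30: 08:30–10:00, 10:30–15:30, 16:30–18:30.
Zara free within 08:00–18:30: 10:30–11:30, 13:30–16:00, 16:30–18:30.
Lars ∩ Viktor: 08:30–10:00, 10:30–11:00, 12:30–15:30, 16:30–17:00.
Lars ∩ Viktor ∩ Yolanda: 09:00–10:00, 10:30–11:00, 13:30–15:30, 16:30–17:00.
Lars ∩ Viktor ∩ Yolanda ∩ Zara: 10:30–11:00, 13:30–15:30, 16:30–17:00.
Windows ≥ 60 min: 13:30–15:30.

13:30–15:30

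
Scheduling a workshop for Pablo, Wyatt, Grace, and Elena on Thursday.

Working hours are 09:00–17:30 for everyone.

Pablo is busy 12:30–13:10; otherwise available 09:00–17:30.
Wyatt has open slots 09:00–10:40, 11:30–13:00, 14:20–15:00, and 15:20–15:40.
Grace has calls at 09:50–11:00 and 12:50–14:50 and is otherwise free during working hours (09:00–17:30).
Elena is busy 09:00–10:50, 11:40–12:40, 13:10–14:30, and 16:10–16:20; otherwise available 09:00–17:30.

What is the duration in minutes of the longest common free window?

Pablo free within 09:00–17:30: 09:00–12:30, 13:10–17:30.
Grace free within 09:00–17:30: 09:00–09:50, 11:00–12:50, 14:50–17:30.
Elena free within 09:00–17:30: 10:50–11:40, 12:40–13:10, 14:30–16:10, 16:20–17:30.
Pablo ∩ Wyatt: 09:00–10:40, 11:30–12:30, 14:20–15:00, 15:20–15:40.
Pablo ∩ Wyatt ∩ Grace: 09:00–09:50, 11:30–12:30, 14:50–15:00, 15:20–15:40.
Pablo ∩ Wyatt ∩ Grace ∩ Elena: 11:30–11:40, 14:50–15:00, 15:20–15:40.
Common window lengths: 10, 10, 20 min; longest is 20.

20 minutes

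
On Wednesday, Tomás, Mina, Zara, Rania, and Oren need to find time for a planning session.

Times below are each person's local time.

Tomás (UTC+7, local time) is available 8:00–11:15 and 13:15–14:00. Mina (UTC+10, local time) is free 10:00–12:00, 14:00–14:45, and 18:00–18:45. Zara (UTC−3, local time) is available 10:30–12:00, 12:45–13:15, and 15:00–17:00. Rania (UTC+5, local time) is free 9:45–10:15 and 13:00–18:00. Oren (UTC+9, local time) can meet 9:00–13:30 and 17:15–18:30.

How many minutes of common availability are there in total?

0 minutes

Tomás → UTC: 01:00–04:15, 06:15–07:00.
Mina → UTC: 00:00–02:00, 04:00–04:45, 08:00–08:45.
Zara → UTC: 13:30–15:00, 15:45–16:15, 18:00–20:00.
Rania → UTC: 04:45–05:15, 08:00–13:00.
Oren → UTC: 00:00–04:30, 08:15–09:30.
Tomás ∩ Mina: 01:00–02:00, 04:00–04:15.
Tomás ∩ Mina ∩ Zara: (none).
Tomás ∩ Mina ∩ Zara ∩ Rania: (none).
Tomás ∩ Mina ∩ Zara ∩ Rania ∩ Oren: (none).
Total common minutes: 0.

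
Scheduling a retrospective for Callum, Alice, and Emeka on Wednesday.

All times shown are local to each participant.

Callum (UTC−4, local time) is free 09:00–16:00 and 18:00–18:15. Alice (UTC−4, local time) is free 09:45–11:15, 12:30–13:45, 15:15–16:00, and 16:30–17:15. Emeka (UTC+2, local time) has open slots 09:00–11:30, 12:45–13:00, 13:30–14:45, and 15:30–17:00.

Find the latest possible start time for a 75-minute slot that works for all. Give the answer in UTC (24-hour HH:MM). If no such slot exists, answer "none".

13:45

Callum → UTC: 13:00–20:00, 22:00–22:15.
Alice → UTC: 13:45–15:15, 16:30–17:45, 19:15–20:00, 20:30–21:15.
Emeka → UTC: 07:00–09:30, 10:45–11:00, 11:30–12:45, 13:30–15:00.
Callum ∩ Alice: 13:45–15:15, 16:30–17:45, 19:15–20:00.
Callum ∩ Alice ∩ Emeka: 13:45–15:00.
Windows ≥ 75 min: 13:45–15:00.
Latest start in the last window 13:45–15:00 is 15:00 − 75 min = 13:45.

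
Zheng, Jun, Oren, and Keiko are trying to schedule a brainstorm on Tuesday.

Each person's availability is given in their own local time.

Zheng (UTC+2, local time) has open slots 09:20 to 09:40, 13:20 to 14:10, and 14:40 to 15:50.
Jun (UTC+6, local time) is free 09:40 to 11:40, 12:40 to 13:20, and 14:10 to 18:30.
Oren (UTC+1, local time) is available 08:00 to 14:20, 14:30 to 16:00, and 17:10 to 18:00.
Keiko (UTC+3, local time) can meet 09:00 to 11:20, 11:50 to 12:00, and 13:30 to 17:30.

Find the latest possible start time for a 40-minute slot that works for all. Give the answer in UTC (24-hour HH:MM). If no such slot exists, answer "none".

Zheng → UTC: 07:20–07:40, 11:20–12:10, 12:40–13:50.
Jun → UTC: 03:40–05:40, 06:40–07:20, 08:10–12:30.
Oren → UTC: 07:00–13:20, 13:30–15:00, 16:10–17:00.
Keiko → UTC: 06:00–08:20, 08:50–09:00, 10:30–14:30.
Zheng ∩ Jun: 11:20–12:10.
Zheng ∩ Jun ∩ Oren: 11:20–12:10.
Zheng ∩ Jun ∩ Oren ∩ Keiko: 11:20–12:10.
Windows ≥ 40 min: 11:20–12:10.
Latest start in the last window 11:20–12:10 is 12:10 − 40 min = 11:30.

11:30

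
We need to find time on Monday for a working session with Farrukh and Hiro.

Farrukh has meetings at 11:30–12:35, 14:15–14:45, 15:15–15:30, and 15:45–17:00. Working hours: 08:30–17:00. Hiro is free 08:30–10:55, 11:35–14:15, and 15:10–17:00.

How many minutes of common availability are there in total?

Farrukh free within 08:30–17:00: 08:30–11:30, 12:35–14:15, 14:45–15:15, 15:30–15:45.
Farrukh ∩ Hiro: 08:30–10:55, 12:35–14:15, 15:10–15:15, 15:30–15:45.
Total common minutes: 145 + 100 + 5 + 15 = 265.

265 minutes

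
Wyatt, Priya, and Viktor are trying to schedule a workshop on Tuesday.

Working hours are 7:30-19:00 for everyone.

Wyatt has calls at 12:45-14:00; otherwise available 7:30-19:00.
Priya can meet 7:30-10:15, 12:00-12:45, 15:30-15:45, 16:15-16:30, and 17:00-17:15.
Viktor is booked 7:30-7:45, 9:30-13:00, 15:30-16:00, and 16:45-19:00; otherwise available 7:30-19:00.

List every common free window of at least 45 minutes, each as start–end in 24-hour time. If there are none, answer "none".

07:45–09:30

Wyatt free within 07:30–19:00: 07:30–12:45, 14:00–19:00.
Viktor free within 07:30–19:00: 07:45–09:30, 13:00–15:30, 16:00–16:45.
Wyatt ∩ Priya: 07:30–10:15, 12:00–12:45, 15:30–15:45, 16:15–16:30, 17:00–17:15.
Wyatt ∩ Priya ∩ Viktor: 07:45–09:30, 16:15–16:30.
Windows ≥ 45 min: 07:45–09:30.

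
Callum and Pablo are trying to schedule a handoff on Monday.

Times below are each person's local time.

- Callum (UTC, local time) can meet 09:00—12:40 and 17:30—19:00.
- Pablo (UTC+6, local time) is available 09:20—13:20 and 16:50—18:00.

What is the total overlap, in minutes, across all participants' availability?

70 minutes

Callum → UTC: 09:00–12:40, 17:30–19:00.
Pablo → UTC: 03:20–07:20, 10:50–12:00.
Callum ∩ Pablo: 10:50–12:00.
Total common minutes: 70.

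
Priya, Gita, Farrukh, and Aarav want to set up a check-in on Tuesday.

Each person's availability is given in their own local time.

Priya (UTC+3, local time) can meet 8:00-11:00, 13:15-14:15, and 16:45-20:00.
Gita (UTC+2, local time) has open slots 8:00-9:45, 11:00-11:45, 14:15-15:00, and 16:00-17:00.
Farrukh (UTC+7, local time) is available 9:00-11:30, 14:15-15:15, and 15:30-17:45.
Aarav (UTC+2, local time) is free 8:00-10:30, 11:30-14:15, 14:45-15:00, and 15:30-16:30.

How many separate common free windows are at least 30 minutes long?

1

Priya → UTC: 05:00–08:00, 10:15–11:15, 13:45–17:00.
Gita → UTC: 06:00–07:45, 09:00–09:45, 12:15–13:00, 14:00–15:00.
Farrukh → UTC: 02:00–04:30, 07:15–08:15, 08:30–10:45.
Aarav → UTC: 06:00–08:30, 09:30–12:15, 12:45–13:00, 13:30–14:30.
Priya ∩ Gita: 06:00–07:45, 14:00–15:00.
Priya ∩ Gita ∩ Farrukh: 07:15–07:45.
Priya ∩ Gita ∩ Farrukh ∩ Aarav: 07:15–07:45.
Windows ≥ 30 min: 07:15–07:45.
That's 1 window.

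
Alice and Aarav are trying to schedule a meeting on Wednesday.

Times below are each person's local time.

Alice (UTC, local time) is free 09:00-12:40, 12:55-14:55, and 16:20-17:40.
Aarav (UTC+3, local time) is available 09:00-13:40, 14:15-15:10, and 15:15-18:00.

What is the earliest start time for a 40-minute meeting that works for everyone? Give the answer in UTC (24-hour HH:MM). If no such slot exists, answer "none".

09:00

Alice → UTC: 09:00–12:40, 12:55–14:55, 16:20–17:40.
Aarav → UTC: 06:00–10:40, 11:15–12:10, 12:15–15:00.
Alice ∩ Aarav: 09:00–10:40, 11:15–12:10, 12:15–12:40, 12:55–14:55.
Windows ≥ 40 min: 09:00–10:40, 11:15–12:10, 12:55–14:55.
Earliest such window starts at 09:00.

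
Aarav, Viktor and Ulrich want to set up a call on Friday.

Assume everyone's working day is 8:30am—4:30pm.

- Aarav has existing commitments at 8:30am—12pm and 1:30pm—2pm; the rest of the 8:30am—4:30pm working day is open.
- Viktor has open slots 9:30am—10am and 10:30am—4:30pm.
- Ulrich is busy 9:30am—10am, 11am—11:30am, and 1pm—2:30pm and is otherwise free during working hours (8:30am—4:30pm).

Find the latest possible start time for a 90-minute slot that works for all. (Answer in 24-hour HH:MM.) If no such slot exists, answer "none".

15:00

Aarav free within 08:30–16:30: 12:00–13:30, 14:00–16:30.
Ulrich free within 08:30–16:30: 08:30–09:30, 10:00–11:00, 11:30–13:00, 14:30–16:30.
Aarav ∩ Viktor: 12:00–13:30, 14:00–16:30.
Aarav ∩ Viktor ∩ Ulrich: 12:00–13:00, 14:30–16:30.
Windows ≥ 90 min: 14:30–16:30.
Latest start in the last window 14:30–16:30 is 16:30 − 90 min = 15:00.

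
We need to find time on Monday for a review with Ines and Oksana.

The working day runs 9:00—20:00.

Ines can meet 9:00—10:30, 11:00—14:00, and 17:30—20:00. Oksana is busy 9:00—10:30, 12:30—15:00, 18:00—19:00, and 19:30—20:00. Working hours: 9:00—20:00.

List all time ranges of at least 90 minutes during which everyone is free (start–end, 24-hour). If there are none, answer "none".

11:00–12:30

Oksana free within 09:00–20:00: 10:30–12:30, 15:00–18:00, 19:00–19:30.
Ines ∩ Oksana: 11:00–12:30, 17:30–18:00, 19:00–19:30.
Windows ≥ 90 min: 11:00–12:30.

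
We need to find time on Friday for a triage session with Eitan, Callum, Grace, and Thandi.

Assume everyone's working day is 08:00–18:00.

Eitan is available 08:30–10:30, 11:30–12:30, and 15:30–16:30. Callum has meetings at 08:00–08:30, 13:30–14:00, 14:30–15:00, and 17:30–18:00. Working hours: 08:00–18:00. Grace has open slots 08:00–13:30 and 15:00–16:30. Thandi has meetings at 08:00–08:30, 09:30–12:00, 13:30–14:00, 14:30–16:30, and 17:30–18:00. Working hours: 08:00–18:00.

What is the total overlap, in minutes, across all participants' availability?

90 minutes

Callum free within 08:00–18:00: 08:30–13:30, 14:00–14:30, 15:00–17:30.
Thandi free within 08:00–18:00: 08:30–09:30, 12:00–13:30, 14:00–14:30, 16:30–17:30.
Eitan ∩ Callum: 08:30–10:30, 11:30–12:30, 15:30–16:30.
Eitan ∩ Callum ∩ Grace: 08:30–10:30, 11:30–12:30, 15:30–16:30.
Eitan ∩ Callum ∩ Grace ∩ Thandi: 08:30–09:30, 12:00–12:30.
Total common minutes: 60 + 30 = 90.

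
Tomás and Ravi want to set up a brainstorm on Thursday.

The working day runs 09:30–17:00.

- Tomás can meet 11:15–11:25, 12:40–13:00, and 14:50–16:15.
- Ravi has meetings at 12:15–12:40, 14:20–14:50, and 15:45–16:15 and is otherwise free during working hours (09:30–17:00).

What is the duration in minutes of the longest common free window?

55 minutes

Ravi free within 09:30–17:00: 09:30–12:15, 12:40–14:20, 14:50–15:45, 16:15–17:00.
Tomás ∩ Ravi: 11:15–11:25, 12:40–13:00, 14:50–15:45.
Common window lengths: 10, 20, 55 min; longest is 55.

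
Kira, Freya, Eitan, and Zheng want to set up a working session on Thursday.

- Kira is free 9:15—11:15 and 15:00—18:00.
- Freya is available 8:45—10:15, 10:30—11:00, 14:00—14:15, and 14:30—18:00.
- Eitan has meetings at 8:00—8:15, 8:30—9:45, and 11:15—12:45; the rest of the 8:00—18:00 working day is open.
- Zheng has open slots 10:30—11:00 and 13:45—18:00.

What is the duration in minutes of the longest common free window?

Eitan free within 08:00–18:00: 08:15–08:30, 09:45–11:15, 12:45–18:00.
Kira ∩ Freya: 09:15–10:15, 10:30–11:00, 15:00–18:00.
Kira ∩ Freya ∩ Eitan: 09:45–10:15, 10:30–11:00, 15:00–18:00.
Kira ∩ Freya ∩ Eitan ∩ Zheng: 10:30–11:00, 15:00–18:00.
Common window lengths: 30, 180 min; longest is 180.

180 minutes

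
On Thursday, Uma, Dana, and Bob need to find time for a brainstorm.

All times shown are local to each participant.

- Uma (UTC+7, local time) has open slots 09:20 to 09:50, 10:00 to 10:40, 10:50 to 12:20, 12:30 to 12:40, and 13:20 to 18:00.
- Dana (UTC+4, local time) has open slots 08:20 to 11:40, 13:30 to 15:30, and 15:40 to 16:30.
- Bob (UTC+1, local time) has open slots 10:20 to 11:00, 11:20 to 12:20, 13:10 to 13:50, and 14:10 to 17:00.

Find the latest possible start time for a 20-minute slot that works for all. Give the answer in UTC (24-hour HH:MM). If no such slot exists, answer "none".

10:40

Uma → UTC: 02:20–02:50, 03:00–03:40, 03:50–05:20, 05:30–05:40, 06:20–11:00.
Dana → UTC: 04:20–07:40, 09:30–11:30, 11:40–12:30.
Bob → UTC: 09:20–10:00, 10:20–11:20, 12:10–12:50, 13:10–16:00.
Uma ∩ Dana: 04:20–05:20, 05:30–05:40, 06:20–07:40, 09:30–11:00.
Uma ∩ Dana ∩ Bob: 09:30–10:00, 10:20–11:00.
Windows ≥ 20 min: 09:30–10:00, 10:20–11:00.
Latest start in the last window 10:20–11:00 is 11:00 − 20 min = 10:40.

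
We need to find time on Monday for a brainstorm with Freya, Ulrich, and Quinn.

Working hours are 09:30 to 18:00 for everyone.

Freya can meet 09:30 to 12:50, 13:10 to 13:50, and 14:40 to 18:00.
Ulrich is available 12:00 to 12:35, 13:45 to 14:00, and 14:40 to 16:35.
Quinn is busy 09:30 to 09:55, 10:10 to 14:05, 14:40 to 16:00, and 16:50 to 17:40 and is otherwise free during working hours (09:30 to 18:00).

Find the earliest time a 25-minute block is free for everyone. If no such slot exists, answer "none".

16:00

Quinn free within 09:30–18:00: 09:55–10:10, 14:05–14:40, 16:00–16:50, 17:40–18:00.
Freya ∩ Ulrich: 12:00–12:35, 13:45–13:50, 14:40–16:35.
Freya ∩ Ulrich ∩ Quinn: 16:00–16:35.
Windows ≥ 25 min: 16:00–16:35.
Earliest such window starts at 16:00.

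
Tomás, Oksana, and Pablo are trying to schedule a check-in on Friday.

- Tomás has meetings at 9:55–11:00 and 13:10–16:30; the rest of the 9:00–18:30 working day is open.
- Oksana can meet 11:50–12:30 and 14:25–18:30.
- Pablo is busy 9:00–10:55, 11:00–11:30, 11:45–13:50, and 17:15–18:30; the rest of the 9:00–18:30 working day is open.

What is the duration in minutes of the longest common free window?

Tomás free within 09:00–18:30: 09:00–09:55, 11:00–13:10, 16:30–18:30.
Pablo free within 09:00–18:30: 10:55–11:00, 11:30–11:45, 13:50–17:15.
Tomás ∩ Oksana: 11:50–12:30, 16:30–18:30.
Tomás ∩ Oksana ∩ Pablo: 16:30–17:15.
Single common window of 45 minutes.

45 minutes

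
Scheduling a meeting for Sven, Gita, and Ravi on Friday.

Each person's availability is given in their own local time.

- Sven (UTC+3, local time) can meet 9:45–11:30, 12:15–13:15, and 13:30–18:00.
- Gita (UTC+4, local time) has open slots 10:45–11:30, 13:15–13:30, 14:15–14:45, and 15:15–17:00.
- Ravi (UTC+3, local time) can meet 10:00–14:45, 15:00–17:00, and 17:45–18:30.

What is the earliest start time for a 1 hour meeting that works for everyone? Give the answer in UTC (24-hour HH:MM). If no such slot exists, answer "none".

12:00

Sven → UTC: 06:45–08:30, 09:15–10:15, 10:30–15:00.
Gita → UTC: 06:45–07:30, 09:15–09:30, 10:15–10:45, 11:15–13:00.
Ravi → UTC: 07:00–11:45, 12:00–14:00, 14:45–15:30.
Sven ∩ Gita: 06:45–07:30, 09:15–09:30, 10:30–10:45, 11:15–13:00.
Sven ∩ Gita ∩ Ravi: 07:00–07:30, 09:15–09:30, 10:30–10:45, 11:15–11:45, 12:00–13:00.
Windows ≥ 60 min: 12:00–13:00.
Earliest such window starts at 12:00.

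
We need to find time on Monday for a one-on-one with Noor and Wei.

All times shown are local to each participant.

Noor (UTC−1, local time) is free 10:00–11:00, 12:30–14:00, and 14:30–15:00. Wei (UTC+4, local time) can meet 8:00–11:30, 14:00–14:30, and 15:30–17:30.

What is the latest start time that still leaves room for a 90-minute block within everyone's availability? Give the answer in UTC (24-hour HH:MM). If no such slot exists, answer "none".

Noor → UTC: 11:00–12:00, 13:30–15:00, 15:30–16:00.
Wei → UTC: 04:00–07:30, 10:00–10:30, 11:30–13:30.
Noor ∩ Wei: 11:30–12:00.
Windows ≥ 90 min: (none).

none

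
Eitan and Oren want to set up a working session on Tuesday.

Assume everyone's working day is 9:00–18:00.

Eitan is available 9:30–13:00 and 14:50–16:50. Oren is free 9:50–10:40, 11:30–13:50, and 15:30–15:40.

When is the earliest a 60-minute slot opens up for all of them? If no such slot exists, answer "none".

11:30

Eitan ∩ Oren: 09:50–10:40, 11:30–13:00, 15:30–15:40.
Windows ≥ 60 min: 11:30–13:00.
Earliest such window starts at 11:30.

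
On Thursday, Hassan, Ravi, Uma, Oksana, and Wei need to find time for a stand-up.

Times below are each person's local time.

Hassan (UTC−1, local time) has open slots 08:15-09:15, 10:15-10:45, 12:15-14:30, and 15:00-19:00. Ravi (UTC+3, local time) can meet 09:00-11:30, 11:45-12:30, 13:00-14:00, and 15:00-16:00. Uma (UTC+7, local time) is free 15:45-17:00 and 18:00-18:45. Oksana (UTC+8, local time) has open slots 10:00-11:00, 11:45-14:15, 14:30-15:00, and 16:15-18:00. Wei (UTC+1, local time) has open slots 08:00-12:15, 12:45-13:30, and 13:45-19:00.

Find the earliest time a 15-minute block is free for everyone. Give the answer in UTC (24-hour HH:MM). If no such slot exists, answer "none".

09:15

Hassan → UTC: 09:15–10:15, 11:15–11:45, 13:15–15:30, 16:00–20:00.
Ravi → UTC: 06:00–08:30, 08:45–09:30, 10:00–11:00, 12:00–13:00.
Uma → UTC: 08:45–10:00, 11:00–11:45.
Oksana → UTC: 02:00–03:00, 03:45–06:15, 06:30–07:00, 08:15–10:00.
Wei → UTC: 07:00–11:15, 11:45–12:30, 12:45–18:00.
Hassan ∩ Ravi: 09:15–09:30, 10:00–10:15.
Hassan ∩ Ravi ∩ Uma: 09:15–09:30.
Hassan ∩ Ravi ∩ Uma ∩ Oksana: 09:15–09:30.
Hassan ∩ Ravi ∩ Uma ∩ Oksana ∩ Wei: 09:15–09:30.
Windows ≥ 15 min: 09:15–09:30.
Earliest such window starts at 09:15.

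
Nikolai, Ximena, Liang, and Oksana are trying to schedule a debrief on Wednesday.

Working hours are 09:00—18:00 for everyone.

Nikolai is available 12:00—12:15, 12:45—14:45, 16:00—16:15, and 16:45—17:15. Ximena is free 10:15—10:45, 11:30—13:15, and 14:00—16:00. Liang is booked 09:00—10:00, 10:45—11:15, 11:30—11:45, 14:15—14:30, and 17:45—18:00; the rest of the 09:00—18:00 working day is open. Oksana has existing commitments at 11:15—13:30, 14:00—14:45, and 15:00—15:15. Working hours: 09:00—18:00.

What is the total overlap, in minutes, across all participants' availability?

0 minutes

Liang free within 09:00–18:00: 10:00–10:45, 11:15–11:30, 11:45–14:15, 14:30–17:45.
Oksana free within 09:00–18:00: 09:00–11:15, 13:30–14:00, 14:45–15:00, 15:15–18:00.
Nikolai ∩ Ximena: 12:00–12:15, 12:45–13:15, 14:00–14:45.
Nikolai ∩ Ximena ∩ Liang: 12:00–12:15, 12:45–13:15, 14:00–14:15, 14:30–14:45.
Nikolai ∩ Ximena ∩ Liang ∩ Oksana: (none).
Total common minutes: 0.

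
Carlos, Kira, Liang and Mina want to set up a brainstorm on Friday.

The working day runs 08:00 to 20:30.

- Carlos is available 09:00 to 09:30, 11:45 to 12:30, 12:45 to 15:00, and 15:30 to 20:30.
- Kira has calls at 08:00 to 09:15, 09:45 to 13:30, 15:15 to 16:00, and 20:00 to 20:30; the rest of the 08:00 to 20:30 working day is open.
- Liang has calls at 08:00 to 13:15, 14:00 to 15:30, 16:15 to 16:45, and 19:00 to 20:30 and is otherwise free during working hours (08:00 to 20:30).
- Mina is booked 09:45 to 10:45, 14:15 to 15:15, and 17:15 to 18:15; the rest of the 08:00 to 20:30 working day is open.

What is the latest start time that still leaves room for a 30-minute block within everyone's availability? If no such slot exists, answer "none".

Kira free within 08:00–20:30: 09:15–09:45, 13:30–15:15, 16:00–20:00.
Liang free within 08:00–20:30: 13:15–14:00, 15:30–16:15, 16:45–19:00.
Mina free within 08:00–20:30: 08:00–09:45, 10:45–14:15, 15:15–17:15, 18:15–20:30.
Carlos ∩ Kira: 09:15–09:30, 13:30–15:00, 16:00–20:00.
Carlos ∩ Kira ∩ Liang: 13:30–14:00, 16:00–16:15, 16:45–19:00.
Carlos ∩ Kira ∩ Liang ∩ Mina: 13:30–14:00, 16:00–16:15, 16:45–17:15, 18:15–19:00.
Windows ≥ 30 min: 13:30–14:00, 16:45–17:15, 18:15–19:00.
Latest start in the last window 18:15–19:00 is 19:00 − 30 min = 18:30.

18:30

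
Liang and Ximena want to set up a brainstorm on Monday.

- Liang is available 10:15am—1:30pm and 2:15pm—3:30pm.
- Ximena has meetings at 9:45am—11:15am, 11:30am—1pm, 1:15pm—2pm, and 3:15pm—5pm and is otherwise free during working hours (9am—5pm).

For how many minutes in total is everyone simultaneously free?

90 minutes

Ximena free within 09:00–17:00: 09:00–09:45, 11:15–11:30, 13:00–13:15, 14:00–15:15.
Liang ∩ Ximena: 11:15–11:30, 13:00–13:15, 14:15–15:15.
Total common minutes: 15 + 15 + 60 = 90.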